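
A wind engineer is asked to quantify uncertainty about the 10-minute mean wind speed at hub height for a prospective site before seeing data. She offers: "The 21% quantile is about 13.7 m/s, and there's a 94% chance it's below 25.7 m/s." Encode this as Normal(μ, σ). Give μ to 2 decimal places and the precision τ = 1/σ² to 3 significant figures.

μ = 17.80, τ = 0.0387

The p-quantile of Normal(μ,σ) is μ + z_p·σ, with z_{0.21} = -0.8064 and z_{0.94} = 1.555.
Eliminate σ: μ = (z₂·x₁ − z₁·x₂)/(z₂ − z₁) = (1.555·13.7 − (-0.8064)·25.7)/2.361 = 17.80.
Then σ = (x₂ − x₁)/(z₂ − z₁) = (25.7 − 13.7)/2.361 = 5.08.
Precision τ = 1/σ² = 1/5.082² = 0.0387.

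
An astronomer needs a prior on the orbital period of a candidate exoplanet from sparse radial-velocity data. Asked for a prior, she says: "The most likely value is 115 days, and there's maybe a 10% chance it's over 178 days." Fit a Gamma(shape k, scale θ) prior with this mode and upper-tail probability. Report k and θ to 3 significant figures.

k ≈ 10.8, θ ≈ 11.7

Gamma(k,θ) with k>1 has mode (k−1)θ, so θ = 115/(k−1).
Need P(X < 178) = 0.9 with θ tied to k this way. Start at k = 2, θ = 115: P(X<178) ≈ 0.458.
Too low — raise k to concentrate. Iterating converges to k ≈ 10.8.
Then θ = 115/(10.8−1) ≈ 11.7.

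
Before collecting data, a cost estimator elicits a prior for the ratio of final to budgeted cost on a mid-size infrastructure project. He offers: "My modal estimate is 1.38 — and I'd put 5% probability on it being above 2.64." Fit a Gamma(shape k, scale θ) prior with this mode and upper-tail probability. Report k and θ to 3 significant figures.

k ≈ 7.6, θ ≈ 0.209

Gamma(k,θ) with k>1 has mode (k−1)θ, so θ = 1.38/(k−1).
Need P(X < 2.64) = 0.95 with θ tied to k this way. Start at k = 2, θ = 1.38: P(X<2.64) ≈ 0.570.
Too low — raise k to concentrate. Iterating converges to k ≈ 7.6.
Then θ = 1.38/(7.6−1) ≈ 0.209.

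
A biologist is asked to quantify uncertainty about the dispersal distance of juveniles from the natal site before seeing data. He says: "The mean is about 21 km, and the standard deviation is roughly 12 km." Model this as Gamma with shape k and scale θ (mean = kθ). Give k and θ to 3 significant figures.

k ≈ 3.06, θ ≈ 6.86

For Gamma(k, scale θ): mean = kθ, variance = kθ², so CV = 1/√k.
CV = SD/mean = 12/21 = 0.5714, hence k = 1/CV² = 3.06.
Then θ = mean/k = 21/3.06 = 6.86.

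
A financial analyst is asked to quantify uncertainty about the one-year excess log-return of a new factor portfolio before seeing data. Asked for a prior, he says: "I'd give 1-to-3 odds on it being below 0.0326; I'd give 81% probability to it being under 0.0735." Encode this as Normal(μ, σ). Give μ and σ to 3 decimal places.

μ = 0.050, σ = 0.026

For Normal(μ,σ), the p-quantile is μ + z_p·σ. Here z_{0.25} = -0.6745, z_{0.81} = 0.8779.
So 0.0326 = μ − 0.6745σ and 0.0735 = μ + 0.8779σ.
Subtracting: σ = (0.0735 − 0.0326)/(0.8779 − (-0.6745)) = 0.026.
Then μ = 0.0326 − (-0.6745)·0.026 = 0.050.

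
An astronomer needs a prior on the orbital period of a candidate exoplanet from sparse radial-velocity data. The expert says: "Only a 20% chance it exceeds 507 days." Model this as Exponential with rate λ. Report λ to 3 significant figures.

λ ≈ 0.00317

P(T > 507.0) = e^(−λ·507.0) = 0.2, so λ = −ln(0.2)/507.0 = 0.00317.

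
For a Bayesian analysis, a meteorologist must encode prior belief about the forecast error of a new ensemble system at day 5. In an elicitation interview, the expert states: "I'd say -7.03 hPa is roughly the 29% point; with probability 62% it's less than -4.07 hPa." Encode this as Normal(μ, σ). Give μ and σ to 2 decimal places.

μ = -5.12, σ = 3.45

The p-quantile of Normal(μ,σ) is μ + z_p·σ, with z_{0.29} = -0.5534 and z_{0.62} = 0.3055.
Eliminate σ: μ = (z₂·x₁ − z₁·x₂)/(z₂ − z₁) = (0.3055·-7.03 − (-0.5534)·-4.07)/0.8589 = -5.12.
Then σ = (x₂ − x₁)/(z₂ − z₁) = (-4.07 − -7.03)/0.8589 = 3.45.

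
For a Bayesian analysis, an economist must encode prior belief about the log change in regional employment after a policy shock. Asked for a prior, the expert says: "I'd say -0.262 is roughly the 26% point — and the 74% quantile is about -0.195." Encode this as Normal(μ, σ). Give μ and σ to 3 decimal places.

μ = -0.229, σ = 0.052

For Normal(μ,σ), the p-quantile is μ + z_p·σ. Here z_{0.26} = -0.6433, z_{0.74} = 0.6433.
So -0.262 = μ − 0.6433σ and -0.195 = μ + 0.6433σ.
Subtracting: σ = (-0.195 − -0.262)/(0.6433 − (-0.6433)) = 0.052.
Then μ = -0.262 − (-0.6433)·0.052 = -0.229.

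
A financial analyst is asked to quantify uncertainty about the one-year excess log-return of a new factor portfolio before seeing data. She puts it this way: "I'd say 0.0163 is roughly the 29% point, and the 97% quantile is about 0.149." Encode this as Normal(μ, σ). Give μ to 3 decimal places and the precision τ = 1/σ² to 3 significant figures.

For Normal(μ,σ), the p-quantile is μ + z_p·σ. Here z_{0.29} = -0.5534, z_{0.97} = 1.881.
So 0.0163 = μ − 0.5534σ and 0.149 = μ + 1.881σ.
Subtracting: σ = (0.149 − 0.0163)/(1.881 − (-0.5534)) = 0.055.
Then μ = 0.0163 − (-0.5534)·0.055 = 0.046.
Precision τ = 1/σ² = 1/0.05452² = 336.

μ = 0.046, τ = 336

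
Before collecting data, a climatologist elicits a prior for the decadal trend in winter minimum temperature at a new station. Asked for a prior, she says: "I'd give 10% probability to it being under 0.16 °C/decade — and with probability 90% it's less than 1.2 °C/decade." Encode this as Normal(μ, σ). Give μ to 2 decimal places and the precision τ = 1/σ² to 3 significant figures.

μ = 0.68, τ = 6.07

The p-quantile of Normal(μ,σ) is μ + z_p·σ, with z_{0.1} = -1.282 and z_{0.9} = 1.282.
Eliminate σ: μ = (z₂·x₁ − z₁·x₂)/(z₂ − z₁) = (1.282·0.16 − (-1.282)·1.2)/2.563 = 0.68.
Then σ = (x₂ − x₁)/(z₂ − z₁) = (1.2 − 0.16)/2.563 = 0.41.
Precision τ = 1/σ² = 1/0.4058² = 6.07.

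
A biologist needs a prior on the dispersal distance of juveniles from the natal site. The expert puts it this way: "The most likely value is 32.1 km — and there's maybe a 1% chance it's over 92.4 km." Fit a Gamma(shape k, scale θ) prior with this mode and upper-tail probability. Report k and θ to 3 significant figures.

Gamma(k,θ) with k>1 has mode (k−1)θ, so θ = 32.1/(k−1).
Need P(X < 92.4) = 0.99 with θ tied to k this way. Start at k = 2, θ = 32.1: P(X<92.4) ≈ 0.782.
Too low — raise k to concentrate. Iterating converges to k ≈ 5.07.
Then θ = 32.1/(5.07−1) ≈ 7.89.

k ≈ 5.07, θ ≈ 7.89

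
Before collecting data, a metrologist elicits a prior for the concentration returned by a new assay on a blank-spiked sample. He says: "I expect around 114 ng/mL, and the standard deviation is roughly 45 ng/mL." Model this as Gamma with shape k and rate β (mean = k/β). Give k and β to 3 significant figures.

k ≈ 6.42, β ≈ 0.0563

For Gamma(k, rate β): mean = k/β, variance = k/β², so CV = 1/√k.
CV = SD/mean = 45/114 = 0.3947, hence k = 1/CV² = 6.42.
Then β = k/mean = 6.42/114 = 0.0563.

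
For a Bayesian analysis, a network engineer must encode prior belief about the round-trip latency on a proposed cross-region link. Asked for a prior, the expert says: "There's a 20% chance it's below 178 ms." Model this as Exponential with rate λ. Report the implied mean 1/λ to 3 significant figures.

P(T < 178.0) = 1 − e^(−λ·178.0) = 0.2, so λ = −ln(1−0.2)/178.0 = −ln(0.8)/178.0 = 0.00125.
Mean = 1/λ = 798 ms.

mean ≈ 798 ms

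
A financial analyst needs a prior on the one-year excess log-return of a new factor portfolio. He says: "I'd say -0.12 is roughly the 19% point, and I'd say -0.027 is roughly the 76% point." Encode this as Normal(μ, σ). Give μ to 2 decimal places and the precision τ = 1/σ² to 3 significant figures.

μ = -0.07, τ = 290

For Normal(μ,σ), the p-quantile is μ + z_p·σ. Here z_{0.19} = -0.8779, z_{0.76} = 0.7063.
So -0.12 = μ − 0.8779σ and -0.027 = μ + 0.7063σ.
Subtracting: σ = (-0.027 − -0.12)/(0.7063 − (-0.8779)) = 0.06.
Then μ = -0.12 − (-0.8779)·0.06 = -0.07.
Precision τ = 1/σ² = 1/0.0587² = 290.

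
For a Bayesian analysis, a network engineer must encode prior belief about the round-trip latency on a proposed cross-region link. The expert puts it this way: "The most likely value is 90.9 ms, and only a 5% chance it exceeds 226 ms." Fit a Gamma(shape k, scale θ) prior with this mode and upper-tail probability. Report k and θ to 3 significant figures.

Gamma(k,θ) with k>1 has mode (k−1)θ, so θ = 90.9/(k−1).
Need P(X < 226) = 0.95 with θ tied to k this way. Start at k = 2, θ = 90.9: P(X<226) ≈ 0.710.
Too low — raise k to concentrate. Iterating converges to k ≈ 4.28.
Then θ = 90.9/(4.28−1) ≈ 27.7.

k ≈ 4.28, θ ≈ 27.7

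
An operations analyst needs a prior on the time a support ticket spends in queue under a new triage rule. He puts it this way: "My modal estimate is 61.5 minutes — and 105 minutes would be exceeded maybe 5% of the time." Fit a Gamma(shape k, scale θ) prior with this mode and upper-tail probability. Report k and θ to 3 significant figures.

k ≈ 10.8, θ ≈ 6.3

Gamma(k,θ) with k>1 has mode (k−1)θ, so θ = 61.5/(k−1).
Need P(X < 105) = 0.95 with θ tied to k this way. Start at k = 2, θ = 61.5: P(X<105) ≈ 0.509.
Too low — raise k to concentrate. Iterating converges to k ≈ 10.8.
Then θ = 61.5/(10.8−1) ≈ 6.3.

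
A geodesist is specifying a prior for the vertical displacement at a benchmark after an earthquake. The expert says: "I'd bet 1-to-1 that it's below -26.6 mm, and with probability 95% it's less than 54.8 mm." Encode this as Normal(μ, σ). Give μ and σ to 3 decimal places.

μ = -26.600, σ = 49.488

For Normal(μ,σ), the p-quantile is μ + z_p·σ. Here z_{0.5} = 0, z_{0.95} = 1.645.
So -26.6 = μ + 0σ and 54.8 = μ + 1.645σ.
Subtracting: σ = (54.8 − -26.6)/(1.645 − (0)) = 49.488.
Then μ = -26.6 − (0)·49.488 = -26.600.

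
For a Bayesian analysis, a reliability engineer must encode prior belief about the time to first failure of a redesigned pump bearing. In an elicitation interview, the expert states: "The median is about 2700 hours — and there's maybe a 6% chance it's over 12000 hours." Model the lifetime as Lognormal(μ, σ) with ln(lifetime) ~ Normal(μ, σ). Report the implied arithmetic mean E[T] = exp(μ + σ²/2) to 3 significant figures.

E[T] ≈ 4280 hours

If T ~ Lognormal(μ,σ) then ln T ~ Normal(μ,σ), so the p-quantile of ln T is μ + z_p·σ.
ln(2700) = 7.901 and ln(12000) = 9.393; z_{0.5} = 0, z_{0.94} = 1.555.
σ = (9.393 − 7.901)/(1.555 − (0)) = 0.959.
μ = 7.901 − (0)·0.959 = 7.901.
E[T] = exp(μ + σ²/2) = exp(7.901 + 0.4602) = 4280 hours.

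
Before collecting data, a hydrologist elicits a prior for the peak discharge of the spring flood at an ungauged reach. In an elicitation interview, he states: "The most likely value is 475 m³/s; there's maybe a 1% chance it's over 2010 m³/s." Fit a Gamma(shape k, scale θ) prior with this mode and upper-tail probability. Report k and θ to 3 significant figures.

Gamma(k,θ) with k>1 has mode (k−1)θ, so θ = 475/(k−1).
Need P(X < 2010) = 0.99 with θ tied to k this way. Start at k = 2, θ = 475: P(X<2010) ≈ 0.924.
Too low — raise k to concentrate. Iterating converges to k ≈ 2.98.
Then θ = 475/(2.98−1) ≈ 240.

k ≈ 2.98, θ ≈ 240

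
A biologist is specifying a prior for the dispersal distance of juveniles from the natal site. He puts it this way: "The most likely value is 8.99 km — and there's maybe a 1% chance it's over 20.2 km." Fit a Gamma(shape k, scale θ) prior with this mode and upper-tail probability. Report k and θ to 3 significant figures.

k ≈ 8.32, θ ≈ 1.23

Gamma(k,θ) with k>1 has mode (k−1)θ, so θ = 8.99/(k−1).
Need P(X < 20.2) = 0.99 with θ tied to k this way. Start at k = 2, θ = 8.99: P(X<20.2) ≈ 0.657.
Too low — raise k to concentrate. Iterating converges to k ≈ 8.32.
Then θ = 8.99/(8.32−1) ≈ 1.23.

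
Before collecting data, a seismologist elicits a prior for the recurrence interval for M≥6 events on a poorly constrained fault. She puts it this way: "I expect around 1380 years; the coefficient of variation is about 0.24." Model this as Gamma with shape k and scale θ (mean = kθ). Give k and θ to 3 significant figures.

For Gamma(k, scale θ): mean = kθ, variance = kθ², so CV = 1/√k.
CV = 0.24, hence k = 1/CV² = 17.4.
Then θ = mean/k = 1380/17.4 = 79.5.

k ≈ 17.4, θ ≈ 79.5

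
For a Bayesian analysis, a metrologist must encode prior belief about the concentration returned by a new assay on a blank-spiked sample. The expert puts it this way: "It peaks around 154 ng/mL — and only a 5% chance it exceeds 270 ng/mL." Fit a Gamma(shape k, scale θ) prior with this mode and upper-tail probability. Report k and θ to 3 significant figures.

k ≈ 9.85, θ ≈ 17.4

Gamma(k,θ) with k>1 has mode (k−1)θ, so θ = 154/(k−1).
Need P(X < 270) = 0.95 with θ tied to k this way. Start at k = 2, θ = 154: P(X<270) ≈ 0.523.
Too low — raise k to concentrate. Iterating converges to k ≈ 9.85.
Then θ = 154/(9.85−1) ≈ 17.4.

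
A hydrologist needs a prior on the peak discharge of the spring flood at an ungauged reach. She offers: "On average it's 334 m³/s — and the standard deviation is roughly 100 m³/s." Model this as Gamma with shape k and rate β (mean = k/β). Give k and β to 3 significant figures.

k ≈ 11.2, β ≈ 0.0334

For Gamma(k, rate β): mean = k/β, variance = k/β², so CV = 1/√k.
CV = SD/mean = 100/334 = 0.2994, hence k = 1/CV² = 11.2.
Then β = k/mean = 11.2/334 = 0.0334.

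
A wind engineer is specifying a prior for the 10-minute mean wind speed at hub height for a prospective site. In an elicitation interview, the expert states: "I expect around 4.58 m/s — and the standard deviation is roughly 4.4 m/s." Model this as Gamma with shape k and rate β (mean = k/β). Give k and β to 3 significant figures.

k ≈ 1.08, β ≈ 0.237

For Gamma(k, rate β): mean = k/β, variance = k/β², so CV = 1/√k.
CV = SD/mean = 4.4/4.58 = 0.9607, hence k = 1/CV² = 1.08.
Then β = k/mean = 1.08/4.58 = 0.237.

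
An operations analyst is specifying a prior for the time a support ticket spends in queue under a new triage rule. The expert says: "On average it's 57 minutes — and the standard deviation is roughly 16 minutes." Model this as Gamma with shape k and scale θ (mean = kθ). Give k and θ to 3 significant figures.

k ≈ 12.7, θ ≈ 4.49

For Gamma(k, scale θ): mean = kθ, variance = kθ², so CV = 1/√k.
CV = SD/mean = 16/57 = 0.2807, hence k = 1/CV² = 12.7.
Then θ = mean/k = 57/12.7 = 4.49.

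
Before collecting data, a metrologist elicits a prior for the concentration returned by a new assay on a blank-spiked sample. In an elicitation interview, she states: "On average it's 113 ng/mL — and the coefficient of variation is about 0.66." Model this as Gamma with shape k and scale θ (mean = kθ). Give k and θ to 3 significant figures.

k ≈ 2.3, θ ≈ 49.2

For Gamma(k, scale θ): mean = kθ, variance = kθ², so CV = 1/√k.
CV = 0.66, hence k = 1/CV² = 2.3.
Then θ = mean/k = 113/2.3 = 49.2.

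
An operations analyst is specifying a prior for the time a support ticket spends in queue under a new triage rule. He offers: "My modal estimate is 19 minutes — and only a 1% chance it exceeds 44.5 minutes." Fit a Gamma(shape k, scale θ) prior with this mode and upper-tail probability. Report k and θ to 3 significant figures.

k ≈ 7.57, θ ≈ 2.89

Gamma(k,θ) with k>1 has mode (k−1)θ, so θ = 19/(k−1).
Need P(X < 44.5) = 0.99 with θ tied to k this way. Start at k = 2, θ = 19: P(X<44.5) ≈ 0.679.
Too low — raise k to concentrate. Iterating converges to k ≈ 7.57.
Then θ = 19/(7.57−1) ≈ 2.89.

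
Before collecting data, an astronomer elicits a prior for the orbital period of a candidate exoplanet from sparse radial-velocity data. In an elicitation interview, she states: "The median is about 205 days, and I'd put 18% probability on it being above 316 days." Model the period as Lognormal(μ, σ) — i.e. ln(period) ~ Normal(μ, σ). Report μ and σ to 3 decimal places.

μ ≈ 5.323, σ ≈ 0.473

If T ~ Lognormal(μ,σ) then ln T ~ Normal(μ,σ), so the p-quantile of ln T is μ + z_p·σ.
ln(205) = 5.323 and ln(316) = 5.756; z_{0.5} = 0, z_{0.82} = 0.9154.
σ = (5.756 − 5.323)/(0.9154 − (0)) = 0.473.
μ = 5.323 − (0)·0.473 = 5.323.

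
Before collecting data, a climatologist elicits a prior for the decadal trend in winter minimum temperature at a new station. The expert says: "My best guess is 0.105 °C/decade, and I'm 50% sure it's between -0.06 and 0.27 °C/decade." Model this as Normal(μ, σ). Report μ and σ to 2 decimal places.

A symmetric 50% interval runs μ ± z·σ with z = 0.6745.
Half-width = 0.165, so σ = 0.165/0.6745 = 0.24.
μ is the stated best guess, 0.10.

μ = 0.10, σ = 0.24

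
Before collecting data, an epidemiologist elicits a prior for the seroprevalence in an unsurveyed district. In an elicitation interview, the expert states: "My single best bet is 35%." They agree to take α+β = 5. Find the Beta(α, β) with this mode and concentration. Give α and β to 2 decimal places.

For α,β > 1 the Beta mode is (α−1)/(α+β−2). With α+β = 5, the mode is (α−1)/3.
Set (α−1)/3 = 0.35 → α = 1 + 0.35·3 = 2.05.
β = 5 − α = 2.95.

α = 2.05, β = 2.95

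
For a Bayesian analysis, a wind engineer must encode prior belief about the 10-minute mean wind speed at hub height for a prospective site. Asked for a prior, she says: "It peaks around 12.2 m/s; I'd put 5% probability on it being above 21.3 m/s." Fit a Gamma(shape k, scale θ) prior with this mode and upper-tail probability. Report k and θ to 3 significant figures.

k ≈ 9.98, θ ≈ 1.36

Gamma(k,θ) with k>1 has mode (k−1)θ, so θ = 12.2/(k−1).
Need P(X < 21.3) = 0.95 with θ tied to k this way. Start at k = 2, θ = 12.2: P(X<21.3) ≈ 0.521.
Too low — raise k to concentrate. Iterating converges to k ≈ 9.98.
Then θ = 12.2/(9.98−1) ≈ 1.36.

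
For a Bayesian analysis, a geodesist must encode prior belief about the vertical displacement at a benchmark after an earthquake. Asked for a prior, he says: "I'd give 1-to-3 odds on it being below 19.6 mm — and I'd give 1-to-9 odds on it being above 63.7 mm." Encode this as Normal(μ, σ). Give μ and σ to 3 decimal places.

μ = 34.807, σ = 22.546

For Normal(μ,σ), the p-quantile is μ + z_p·σ. Here z_{0.25} = -0.6745, z_{0.9} = 1.282.
So 19.6 = μ − 0.6745σ and 63.7 = μ + 1.282σ.
Subtracting: σ = (63.7 − 19.6)/(1.282 − (-0.6745)) = 22.546.
Then μ = 19.6 − (-0.6745)·22.546 = 34.807.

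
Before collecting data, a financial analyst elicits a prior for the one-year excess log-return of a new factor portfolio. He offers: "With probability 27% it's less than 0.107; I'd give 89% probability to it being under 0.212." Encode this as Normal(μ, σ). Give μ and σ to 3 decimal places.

μ = 0.142, σ = 0.057

The p-quantile of Normal(μ,σ) is μ + z_p·σ, with z_{0.27} = -0.6128 and z_{0.89} = 1.227.
Eliminate σ: μ = (z₂·x₁ − z₁·x₂)/(z₂ − z₁) = (1.227·0.107 − (-0.6128)·0.212)/1.839 = 0.142.
Then σ = (x₂ − x₁)/(z₂ − z₁) = (0.212 − 0.107)/1.839 = 0.057.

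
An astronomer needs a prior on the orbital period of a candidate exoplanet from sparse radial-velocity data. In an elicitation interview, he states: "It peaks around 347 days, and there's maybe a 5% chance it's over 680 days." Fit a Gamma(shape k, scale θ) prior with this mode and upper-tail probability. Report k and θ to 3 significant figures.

k ≈ 7.13, θ ≈ 56.6

Gamma(k,θ) with k>1 has mode (k−1)θ, so θ = 347/(k−1).
Need P(X < 680) = 0.95 with θ tied to k this way. Start at k = 2, θ = 347: P(X<680) ≈ 0.583.
Too low — raise k to concentrate. Iterating converges to k ≈ 7.13.
Then θ = 347/(7.13−1) ≈ 56.6.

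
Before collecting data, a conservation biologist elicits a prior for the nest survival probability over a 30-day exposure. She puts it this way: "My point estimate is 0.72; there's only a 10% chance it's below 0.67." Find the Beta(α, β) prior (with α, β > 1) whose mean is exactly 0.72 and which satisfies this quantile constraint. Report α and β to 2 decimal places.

α ≈ 97.65, β ≈ 37.98

With mean 0.72 fixed, write α = 0.72s, β = 0.28s where s = α+β.
Need P(θ < 0.67) = 0.1 under Beta(0.72s, 0.28s). Normal approximation: (q−m)/√(m(1−m)/s) ≈ z_{0.1} = -1.28, so s ≈ 0.72·0.28·(-1.28)²/(0.67−0.72)² = 132.4.
At s = 132.4: P(θ<0.67) ≈ 0.103. Adjusting to match 0.1 gives s ≈ 135.63.
So α = 0.72·135.63 ≈ 97.65, β = 0.28·135.63 ≈ 37.98.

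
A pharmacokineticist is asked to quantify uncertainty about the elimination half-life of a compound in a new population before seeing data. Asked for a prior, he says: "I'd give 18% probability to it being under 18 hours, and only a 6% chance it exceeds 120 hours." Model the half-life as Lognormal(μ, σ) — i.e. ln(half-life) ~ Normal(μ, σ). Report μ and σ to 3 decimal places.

If T ~ Lognormal(μ,σ) then ln T ~ Normal(μ,σ), so the p-quantile of ln T is μ + z_p·σ.
ln(18) = 2.89 and ln(120) = 4.787; z_{0.18} = -0.9154, z_{0.94} = 1.555.
σ = (4.787 − 2.89)/(1.555 − (-0.9154)) = 0.768.
μ = 2.89 − (-0.9154)·0.768 = 3.593.

μ ≈ 3.593, σ ≈ 0.768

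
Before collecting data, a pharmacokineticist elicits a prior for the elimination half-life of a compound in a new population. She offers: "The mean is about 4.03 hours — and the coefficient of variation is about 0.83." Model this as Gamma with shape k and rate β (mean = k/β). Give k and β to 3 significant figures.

k ≈ 1.45, β ≈ 0.36

For Gamma(k, rate β): mean = k/β, variance = k/β², so CV = 1/√k.
CV = 0.83, hence k = 1/CV² = 1.45.
Then β = k/mean = 1.45/4.03 = 0.36.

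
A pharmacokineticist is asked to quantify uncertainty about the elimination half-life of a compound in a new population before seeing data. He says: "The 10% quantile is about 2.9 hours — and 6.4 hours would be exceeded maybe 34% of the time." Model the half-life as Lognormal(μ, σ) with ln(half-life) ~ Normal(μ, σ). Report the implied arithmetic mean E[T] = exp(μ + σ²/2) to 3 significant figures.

If T ~ Lognormal(μ,σ) then ln T ~ Normal(μ,σ), so the p-quantile of ln T is μ + z_p·σ.
ln(2.9) = 1.065 and ln(6.4) = 1.856; z_{0.1} = -1.282, z_{0.66} = 0.4125.
σ = (1.856 − 1.065)/(0.4125 − (-1.282)) = 0.467.
μ = 1.065 − (-1.282)·0.467 = 1.664.
E[T] = exp(μ + σ²/2) = exp(1.664 + 0.1092) = 5.89 hours.

E[T] ≈ 5.89 hours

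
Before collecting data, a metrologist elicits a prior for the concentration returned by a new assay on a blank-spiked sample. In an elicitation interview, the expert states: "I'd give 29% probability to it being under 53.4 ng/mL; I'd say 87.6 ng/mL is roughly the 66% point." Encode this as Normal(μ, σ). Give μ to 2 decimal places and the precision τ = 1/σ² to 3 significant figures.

The p-quantile of Normal(μ,σ) is μ + z_p·σ, with z_{0.29} = -0.5534 and z_{0.66} = 0.4125.
Eliminate σ: μ = (z₂·x₁ − z₁·x₂)/(z₂ − z₁) = (0.4125·53.4 − (-0.5534)·87.6)/0.9658 = 72.99.
Then σ = (x₂ − x₁)/(z₂ − z₁) = (87.6 − 53.4)/0.9658 = 35.41.
Precision τ = 1/σ² = 1/35.41² = 0.000798.

μ = 72.99, τ = 0.000798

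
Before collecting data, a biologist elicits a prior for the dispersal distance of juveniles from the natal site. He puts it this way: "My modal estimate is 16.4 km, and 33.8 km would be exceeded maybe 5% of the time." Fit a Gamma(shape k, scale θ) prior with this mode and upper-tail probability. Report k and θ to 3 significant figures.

Gamma(k,θ) with k>1 has mode (k−1)θ, so θ = 16.4/(k−1).
Need P(X < 33.8) = 0.95 with θ tied to k this way. Start at k = 2, θ = 16.4: P(X<33.8) ≈ 0.610.
Too low — raise k to concentrate. Iterating converges to k ≈ 6.29.
Then θ = 16.4/(6.29−1) ≈ 3.1.

k ≈ 6.29, θ ≈ 3.1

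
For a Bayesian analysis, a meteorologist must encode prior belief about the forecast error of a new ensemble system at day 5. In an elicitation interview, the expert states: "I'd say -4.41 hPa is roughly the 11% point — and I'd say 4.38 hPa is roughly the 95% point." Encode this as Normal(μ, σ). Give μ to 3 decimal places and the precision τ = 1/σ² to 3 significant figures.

The p-quantile of Normal(μ,σ) is μ + z_p·σ, with z_{0.11} = -1.227 and z_{0.95} = 1.645.
Eliminate σ: μ = (z₂·x₁ − z₁·x₂)/(z₂ − z₁) = (1.645·-4.41 − (-1.227)·4.38)/2.871 = -0.655.
Then σ = (x₂ − x₁)/(z₂ − z₁) = (4.38 − -4.41)/2.871 = 3.061.
Precision τ = 1/σ² = 1/3.061² = 0.107.

μ = -0.655, τ = 0.107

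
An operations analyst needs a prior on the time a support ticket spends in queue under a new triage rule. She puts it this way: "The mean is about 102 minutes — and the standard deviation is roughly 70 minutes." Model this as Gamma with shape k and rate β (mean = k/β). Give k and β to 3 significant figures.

For Gamma(k, rate β): mean = k/β, variance = k/β², so CV = 1/√k.
CV = SD/mean = 70/102 = 0.6863, hence k = 1/CV² = 2.12.
Then β = k/mean = 2.12/102 = 0.0208.

k ≈ 2.12, β ≈ 0.0208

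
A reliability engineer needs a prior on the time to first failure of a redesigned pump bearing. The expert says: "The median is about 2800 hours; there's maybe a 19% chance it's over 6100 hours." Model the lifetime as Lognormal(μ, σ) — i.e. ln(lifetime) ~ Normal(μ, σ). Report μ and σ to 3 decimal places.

μ ≈ 7.937, σ ≈ 0.887

If T ~ Lognormal(μ,σ) then ln T ~ Normal(μ,σ), so the p-quantile of ln T is μ + z_p·σ.
ln(2800) = 7.937 and ln(6100) = 8.716; z_{0.5} = 0, z_{0.81} = 0.8779.
σ = (8.716 − 7.937)/(0.8779 − (0)) = 0.887.
μ = 7.937 − (0)·0.887 = 7.937.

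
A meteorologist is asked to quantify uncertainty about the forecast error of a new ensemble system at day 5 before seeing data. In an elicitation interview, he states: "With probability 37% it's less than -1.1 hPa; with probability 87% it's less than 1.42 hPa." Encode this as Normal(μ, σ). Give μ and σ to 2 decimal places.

For Normal(μ,σ), the p-quantile is μ + z_p·σ. Here z_{0.37} = -0.3319, z_{0.87} = 1.126.
So -1.1 = μ − 0.3319σ and 1.42 = μ + 1.126σ.
Subtracting: σ = (1.42 − -1.1)/(1.126 − (-0.3319)) = 1.73.
Then μ = -1.1 − (-0.3319)·1.73 = -0.53.

μ = -0.53, σ = 1.73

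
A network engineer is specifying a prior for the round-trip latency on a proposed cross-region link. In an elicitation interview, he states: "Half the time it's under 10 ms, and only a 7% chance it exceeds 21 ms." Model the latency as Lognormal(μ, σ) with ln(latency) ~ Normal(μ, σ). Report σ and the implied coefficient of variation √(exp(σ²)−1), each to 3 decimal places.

σ ≈ 0.503, CV ≈ 0.536

If T ~ Lognormal(μ,σ) then ln T ~ Normal(μ,σ), so the p-quantile of ln T is μ + z_p·σ.
ln(10) = 2.303 and ln(21) = 3.045; z_{0.5} = 0, z_{0.93} = 1.476.
σ = (3.045 − 2.303)/(1.476 − (0)) = 0.503.
μ = 2.303 − (0)·0.503 = 2.303.
CV = √(exp(σ²)−1) = √(exp(0.2527)−1) = 0.536.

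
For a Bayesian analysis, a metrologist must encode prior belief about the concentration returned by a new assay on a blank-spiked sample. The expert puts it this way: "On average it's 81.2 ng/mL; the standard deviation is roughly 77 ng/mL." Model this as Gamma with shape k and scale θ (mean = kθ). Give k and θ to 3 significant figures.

k ≈ 1.11, θ ≈ 73

For Gamma(k, scale θ): mean = kθ, variance = kθ², so CV = 1/√k.
CV = SD/mean = 77/81.2 = 0.9483, hence k = 1/CV² = 1.11.
Then θ = mean/k = 81.2/1.11 = 73.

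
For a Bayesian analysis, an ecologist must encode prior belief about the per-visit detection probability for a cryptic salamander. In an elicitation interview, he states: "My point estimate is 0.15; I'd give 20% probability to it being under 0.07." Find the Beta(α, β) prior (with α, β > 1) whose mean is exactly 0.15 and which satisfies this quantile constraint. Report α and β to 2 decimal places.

With mean 0.15 fixed, write α = 0.15s, β = 0.85s where s = α+β.
Need P(θ < 0.07) = 0.2 under Beta(0.15s, 0.85s). Normal approximation: (q−m)/√(m(1−m)/s) ≈ z_{0.2} = -0.842, so s ≈ 0.15·0.85·(-0.842)²/(0.07−0.15)² = 14.1.
At s = 14.1: P(θ<0.07) ≈ 0.202. Adjusting to match 0.2 gives s ≈ 14.29.
So α = 0.15·14.29 ≈ 2.14, β = 0.85·14.29 ≈ 12.15.

α ≈ 2.14, β ≈ 12.15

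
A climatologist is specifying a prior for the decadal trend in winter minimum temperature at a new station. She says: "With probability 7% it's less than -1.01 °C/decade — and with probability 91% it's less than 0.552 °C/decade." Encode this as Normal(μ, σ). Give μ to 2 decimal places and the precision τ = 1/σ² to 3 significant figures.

The p-quantile of Normal(μ,σ) is μ + z_p·σ, with z_{0.07} = -1.476 and z_{0.91} = 1.341.
Eliminate σ: μ = (z₂·x₁ − z₁·x₂)/(z₂ − z₁) = (1.341·-1.01 − (-1.476)·0.552)/2.817 = -0.19.
Then σ = (x₂ − x₁)/(z₂ − z₁) = (0.552 − -1.01)/2.817 = 0.55.
Precision τ = 1/σ² = 1/0.5546² = 3.25.

μ = -0.19, τ = 3.25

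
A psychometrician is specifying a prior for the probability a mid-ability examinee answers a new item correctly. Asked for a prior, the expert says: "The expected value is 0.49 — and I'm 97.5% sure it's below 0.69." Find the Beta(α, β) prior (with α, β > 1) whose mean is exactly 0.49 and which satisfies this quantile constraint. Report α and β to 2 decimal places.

α ≈ 11.13, β ≈ 11.58

With mean 0.49 fixed, write α = 0.49s, β = 0.51s where s = α+β.
Need P(θ < 0.69) = 0.975 under Beta(0.49s, 0.51s). Normal approximation: (q−m)/√(m(1−m)/s) ≈ z_{0.975} = 1.96, so s ≈ 0.49·0.51·(1.96)²/(0.69−0.49)² = 24.0.
At s = 24.0: P(θ<0.69) ≈ 0.978. Adjusting to match 0.975 gives s ≈ 22.71.
So α = 0.49·22.71 ≈ 11.13, β = 0.51·22.71 ≈ 11.58.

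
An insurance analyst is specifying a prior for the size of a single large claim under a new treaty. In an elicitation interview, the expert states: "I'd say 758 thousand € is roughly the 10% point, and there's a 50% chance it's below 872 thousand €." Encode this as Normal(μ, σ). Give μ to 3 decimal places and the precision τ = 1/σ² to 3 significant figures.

The p-quantile of Normal(μ,σ) is μ + z_p·σ, with z_{0.1} = -1.282 and z_{0.5} = 0.
Eliminate σ: μ = (z₂·x₁ − z₁·x₂)/(z₂ − z₁) = (0·758 − (-1.282)·872)/1.282 = 872.000.
Then σ = (x₂ − x₁)/(z₂ − z₁) = (872 − 758)/1.282 = 88.955.
Precision τ = 1/σ² = 1/88.95² = 0.000126.

μ = 872.000, τ = 0.000126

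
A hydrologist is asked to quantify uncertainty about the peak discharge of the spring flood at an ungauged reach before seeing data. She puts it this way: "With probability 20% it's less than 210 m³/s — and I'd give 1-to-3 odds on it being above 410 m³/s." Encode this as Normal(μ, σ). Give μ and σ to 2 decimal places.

μ = 321.02, σ = 131.92

For Normal(μ,σ), the p-quantile is μ + z_p·σ. Here z_{0.2} = -0.8416, z_{0.75} = 0.6745.
So 210 = μ − 0.8416σ and 410 = μ + 0.6745σ.
Subtracting: σ = (410 − 210)/(0.6745 − (-0.8416)) = 131.92.
Then μ = 210 − (-0.8416)·131.92 = 321.02.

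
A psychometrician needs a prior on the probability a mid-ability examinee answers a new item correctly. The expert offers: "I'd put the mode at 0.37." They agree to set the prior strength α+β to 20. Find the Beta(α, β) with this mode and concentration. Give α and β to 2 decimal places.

For α,β > 1 the Beta mode is (α−1)/(α+β−2). With α+β = 20, the mode is (α−1)/18.
Set (α−1)/18 = 0.37 → α = 1 + 0.37·18 = 7.66.
β = 20 − α = 12.34.

α = 7.66, β = 12.34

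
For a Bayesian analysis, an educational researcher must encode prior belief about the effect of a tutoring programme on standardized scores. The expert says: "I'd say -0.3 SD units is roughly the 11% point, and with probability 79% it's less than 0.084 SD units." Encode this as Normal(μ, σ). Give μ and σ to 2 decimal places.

The p-quantile of Normal(μ,σ) is μ + z_p·σ, with z_{0.11} = -1.227 and z_{0.79} = 0.8064.
Eliminate σ: μ = (z₂·x₁ − z₁·x₂)/(z₂ − z₁) = (0.8064·-0.3 − (-1.227)·0.084)/2.033 = -0.07.
Then σ = (x₂ − x₁)/(z₂ − z₁) = (0.084 − -0.3)/2.033 = 0.19.

μ = -0.07, σ = 0.19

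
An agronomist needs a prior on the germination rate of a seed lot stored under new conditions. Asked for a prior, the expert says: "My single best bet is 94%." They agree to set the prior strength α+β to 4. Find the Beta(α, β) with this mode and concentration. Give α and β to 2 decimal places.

α = 2.88, β = 1.12

For α,β > 1 the Beta mode is (α−1)/(α+β−2). With α+β = 4, the mode is (α−1)/2.
Set (α−1)/2 = 0.94 → α = 1 + 0.94·2 = 2.88.
β = 4 − α = 1.12.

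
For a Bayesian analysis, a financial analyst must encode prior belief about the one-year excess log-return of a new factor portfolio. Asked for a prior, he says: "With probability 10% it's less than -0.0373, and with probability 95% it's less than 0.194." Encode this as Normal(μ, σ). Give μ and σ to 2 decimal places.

For Normal(μ,σ), the p-quantile is μ + z_p·σ. Here z_{0.1} = -1.282, z_{0.95} = 1.645.
So -0.0373 = μ − 1.282σ and 0.194 = μ + 1.645σ.
Subtracting: σ = (0.194 − -0.0373)/(1.645 − (-1.282)) = 0.08.
Then μ = -0.0373 − (-1.282)·0.08 = 0.06.

μ = 0.06, σ = 0.08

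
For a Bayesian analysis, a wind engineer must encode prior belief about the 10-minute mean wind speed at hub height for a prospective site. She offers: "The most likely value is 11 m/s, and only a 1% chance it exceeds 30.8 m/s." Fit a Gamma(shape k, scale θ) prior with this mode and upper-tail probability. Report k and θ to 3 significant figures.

k ≈ 5.32, θ ≈ 2.55

Gamma(k,θ) with k>1 has mode (k−1)θ, so θ = 11/(k−1).
Need P(X < 30.8) = 0.99 with θ tied to k this way. Start at k = 2, θ = 11: P(X<30.8) ≈ 0.769.
Too low — raise k to concentrate. Iterating converges to k ≈ 5.32.
Then θ = 11/(5.32−1) ≈ 2.55.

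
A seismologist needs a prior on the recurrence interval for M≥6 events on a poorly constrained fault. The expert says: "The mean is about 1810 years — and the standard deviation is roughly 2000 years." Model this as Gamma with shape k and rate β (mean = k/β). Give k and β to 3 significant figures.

k ≈ 0.819, β ≈ 0.000452

For Gamma(k, rate β): mean = k/β, variance = k/β², so CV = 1/√k.
CV = SD/mean = 2000/1810 = 1.105, hence k = 1/CV² = 0.819.
Then β = k/mean = 0.819/1810 = 0.000452.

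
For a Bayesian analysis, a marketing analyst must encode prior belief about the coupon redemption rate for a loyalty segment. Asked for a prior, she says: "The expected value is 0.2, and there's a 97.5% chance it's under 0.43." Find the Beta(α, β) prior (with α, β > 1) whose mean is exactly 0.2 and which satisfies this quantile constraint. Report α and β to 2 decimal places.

α ≈ 2.95, β ≈ 11.82

With mean 0.2 fixed, write α = 0.2s, β = 0.8s where s = α+β.
Need P(θ < 0.43) = 0.975 under Beta(0.2s, 0.8s). Normal approximation: (q−m)/√(m(1−m)/s) ≈ z_{0.975} = 1.96, so s ≈ 0.2·0.8·(1.96)²/(0.43−0.2)² = 11.6.
At s = 11.6: P(θ<0.43) ≈ 0.961. Adjusting to match 0.975 gives s ≈ 14.77.
So α = 0.2·14.77 ≈ 2.95, β = 0.8·14.77 ≈ 11.82.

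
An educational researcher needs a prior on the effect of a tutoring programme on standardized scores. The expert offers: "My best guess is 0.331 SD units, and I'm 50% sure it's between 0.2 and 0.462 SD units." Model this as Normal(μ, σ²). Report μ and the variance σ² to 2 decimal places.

A symmetric 50% interval runs μ ± z·σ with z = 0.6745.
Half-width = 0.131, so σ = 0.131/0.6745 = 0.194 and σ² = 0.04.
μ is the stated best guess, 0.33.

μ = 0.33, σ² = 0.04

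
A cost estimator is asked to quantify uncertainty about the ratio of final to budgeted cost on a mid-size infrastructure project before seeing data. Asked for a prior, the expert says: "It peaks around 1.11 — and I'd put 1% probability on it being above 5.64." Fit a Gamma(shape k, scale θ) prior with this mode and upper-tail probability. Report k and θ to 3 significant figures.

k ≈ 2.48, θ ≈ 0.752

Gamma(k,θ) with k>1 has mode (k−1)θ, so θ = 1.11/(k−1).
Need P(X < 5.64) = 0.99 with θ tied to k this way. Start at k = 2, θ = 1.11: P(X<5.64) ≈ 0.962.
Too low — raise k to concentrate. Iterating converges to k ≈ 2.48.
Then θ = 1.11/(2.48−1) ≈ 0.752.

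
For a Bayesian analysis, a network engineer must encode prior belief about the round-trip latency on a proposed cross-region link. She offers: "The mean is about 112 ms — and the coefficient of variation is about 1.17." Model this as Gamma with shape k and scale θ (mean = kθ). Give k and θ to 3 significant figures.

k ≈ 0.731, θ ≈ 153

For Gamma(k, scale θ): mean = kθ, variance = kθ², so CV = 1/√k.
CV = 1.17, hence k = 1/CV² = 0.731.
Then θ = mean/k = 112/0.731 = 153.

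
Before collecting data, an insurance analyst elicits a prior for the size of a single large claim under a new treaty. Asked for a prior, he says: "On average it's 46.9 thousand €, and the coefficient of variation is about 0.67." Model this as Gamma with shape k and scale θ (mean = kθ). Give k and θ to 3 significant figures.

For Gamma(k, scale θ): mean = kθ, variance = kθ², so CV = 1/√k.
CV = 0.67, hence k = 1/CV² = 2.23.
Then θ = mean/k = 46.9/2.23 = 21.1.

k ≈ 2.23, θ ≈ 21.1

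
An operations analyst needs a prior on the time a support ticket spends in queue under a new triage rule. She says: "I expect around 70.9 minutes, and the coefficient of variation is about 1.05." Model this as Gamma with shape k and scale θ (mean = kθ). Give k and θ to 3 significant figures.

k ≈ 0.907, θ ≈ 78.2

For Gamma(k, scale θ): mean = kθ, variance = kθ², so CV = 1/√k.
CV = 1.05, hence k = 1/CV² = 0.907.
Then θ = mean/k = 70.9/0.907 = 78.2.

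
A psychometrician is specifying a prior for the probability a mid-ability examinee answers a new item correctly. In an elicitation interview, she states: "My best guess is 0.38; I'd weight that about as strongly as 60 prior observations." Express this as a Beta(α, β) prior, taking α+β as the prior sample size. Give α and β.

Under the effective-sample-size interpretation, Beta(α, β) has prior mean α/(α+β) and prior sample size α+β.
So α+β = 60 and α/(α+β) = 0.38, giving α = 0.38·60 = 22.8 and β = 60 − 22.8 = 37.2.

α = 22.8, β = 37.2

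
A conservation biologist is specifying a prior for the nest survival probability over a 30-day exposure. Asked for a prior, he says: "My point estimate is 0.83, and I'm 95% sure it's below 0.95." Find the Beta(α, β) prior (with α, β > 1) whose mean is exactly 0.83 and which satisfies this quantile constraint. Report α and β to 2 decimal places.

α ≈ 14.30, β ≈ 2.93

With mean 0.83 fixed, write α = 0.83s, β = 0.17s where s = α+β.
Need P(θ < 0.95) = 0.95 under Beta(0.83s, 0.17s). Normal approximation: (q−m)/√(m(1−m)/s) ≈ z_{0.95} = 1.64, so s ≈ 0.83·0.17·(1.64)²/(0.95−0.83)² = 26.5.
At s = 26.5: P(θ<0.95) ≈ 0.983. Adjusting to match 0.95 gives s ≈ 17.23.
So α = 0.83·17.23 ≈ 14.30, β = 0.17·17.23 ≈ 2.93.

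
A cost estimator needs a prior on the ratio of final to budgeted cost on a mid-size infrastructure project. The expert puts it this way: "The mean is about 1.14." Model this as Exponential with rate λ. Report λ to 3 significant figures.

Exponential mean = 1/λ, so λ = 1/1.14 = 0.877.

λ ≈ 0.877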